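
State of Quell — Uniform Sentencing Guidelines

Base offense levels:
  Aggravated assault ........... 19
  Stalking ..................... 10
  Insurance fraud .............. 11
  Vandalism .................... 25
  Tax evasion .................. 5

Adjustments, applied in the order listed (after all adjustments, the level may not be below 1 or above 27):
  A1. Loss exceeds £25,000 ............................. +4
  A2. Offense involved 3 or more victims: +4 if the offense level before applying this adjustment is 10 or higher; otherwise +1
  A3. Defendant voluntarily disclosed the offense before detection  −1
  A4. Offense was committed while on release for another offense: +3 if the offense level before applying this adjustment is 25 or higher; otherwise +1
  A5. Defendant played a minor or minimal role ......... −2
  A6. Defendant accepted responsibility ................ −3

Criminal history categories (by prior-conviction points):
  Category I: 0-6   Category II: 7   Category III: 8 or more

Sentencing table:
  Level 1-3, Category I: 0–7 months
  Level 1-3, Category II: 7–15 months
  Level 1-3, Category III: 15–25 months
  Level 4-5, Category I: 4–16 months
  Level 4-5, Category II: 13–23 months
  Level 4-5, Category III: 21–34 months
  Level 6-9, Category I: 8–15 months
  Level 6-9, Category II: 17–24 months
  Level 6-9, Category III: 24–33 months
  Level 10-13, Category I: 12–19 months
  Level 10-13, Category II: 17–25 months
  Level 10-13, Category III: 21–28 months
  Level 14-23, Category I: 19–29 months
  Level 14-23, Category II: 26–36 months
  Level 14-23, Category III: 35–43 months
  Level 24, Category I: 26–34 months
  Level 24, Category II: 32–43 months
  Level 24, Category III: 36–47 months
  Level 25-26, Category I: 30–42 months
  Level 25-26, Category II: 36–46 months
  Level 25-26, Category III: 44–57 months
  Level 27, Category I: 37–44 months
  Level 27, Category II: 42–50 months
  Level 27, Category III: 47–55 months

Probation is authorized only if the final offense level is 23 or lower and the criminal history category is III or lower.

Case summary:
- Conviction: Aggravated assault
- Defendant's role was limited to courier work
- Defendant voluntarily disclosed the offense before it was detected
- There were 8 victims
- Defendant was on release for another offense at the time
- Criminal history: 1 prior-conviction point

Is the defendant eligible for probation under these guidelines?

Yes

Base offense level for aggravated assault: 19.
A1 does not apply.
A2 applies (level before this adjustment is 19 ≥ 10, so +4): 19 + 4 = 23.
A3 applies: 23 − 1 = 22.
A4 applies (level before this adjustment is 22 < 25, so +1): 22 + 1 = 23.
A5 applies: 23 − 2 = 21.
Final offense level: 21.
Criminal history: 1 prior point → Category I (0-6).
Level 21 falls in the 14-23 band.
Grid: Level 14-23 × Category I = 19-29 months.
Probation check: level 21 ≤ 23 and category I ≤ III → eligible.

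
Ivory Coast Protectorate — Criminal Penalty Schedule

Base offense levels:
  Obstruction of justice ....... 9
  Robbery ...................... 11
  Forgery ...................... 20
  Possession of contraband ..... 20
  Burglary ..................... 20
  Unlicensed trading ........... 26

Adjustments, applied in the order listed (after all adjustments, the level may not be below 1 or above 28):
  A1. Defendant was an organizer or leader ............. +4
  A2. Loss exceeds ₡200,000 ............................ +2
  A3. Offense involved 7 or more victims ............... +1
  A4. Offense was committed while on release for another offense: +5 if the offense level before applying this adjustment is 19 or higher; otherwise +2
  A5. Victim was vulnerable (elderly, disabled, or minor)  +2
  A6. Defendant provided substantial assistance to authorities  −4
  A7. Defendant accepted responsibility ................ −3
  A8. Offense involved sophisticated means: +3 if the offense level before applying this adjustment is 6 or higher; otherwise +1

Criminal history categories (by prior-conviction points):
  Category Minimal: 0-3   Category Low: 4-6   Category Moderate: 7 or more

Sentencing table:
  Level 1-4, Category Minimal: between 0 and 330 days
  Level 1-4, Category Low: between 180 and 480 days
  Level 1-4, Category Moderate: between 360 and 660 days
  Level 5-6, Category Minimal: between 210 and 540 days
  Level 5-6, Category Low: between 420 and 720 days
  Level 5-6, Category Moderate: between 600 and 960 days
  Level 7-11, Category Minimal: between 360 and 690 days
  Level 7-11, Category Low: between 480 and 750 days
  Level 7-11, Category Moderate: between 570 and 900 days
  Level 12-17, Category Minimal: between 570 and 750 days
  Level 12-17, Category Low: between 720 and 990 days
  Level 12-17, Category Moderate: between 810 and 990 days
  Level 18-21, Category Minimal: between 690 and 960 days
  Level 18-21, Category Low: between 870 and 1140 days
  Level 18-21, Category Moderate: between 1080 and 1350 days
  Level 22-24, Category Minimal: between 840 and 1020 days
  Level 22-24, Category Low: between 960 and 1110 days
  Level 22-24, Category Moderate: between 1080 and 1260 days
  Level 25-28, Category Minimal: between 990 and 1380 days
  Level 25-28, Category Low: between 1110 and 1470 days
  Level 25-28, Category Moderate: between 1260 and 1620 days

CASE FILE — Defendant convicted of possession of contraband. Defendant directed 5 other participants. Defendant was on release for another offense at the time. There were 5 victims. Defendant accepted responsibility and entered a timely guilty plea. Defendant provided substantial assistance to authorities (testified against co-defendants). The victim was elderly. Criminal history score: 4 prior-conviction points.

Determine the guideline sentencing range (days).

Base offense level for possession of contraband: 20.
A1 applies: 20 + 4 = 24.
A2 does not apply.
A3 does not apply.
A4 applies (level before this adjustment is 24 ≥ 19, so +5): 24 + 5 = 29.
A5 applies: 29 + 2 = 31.
A6 applies: 31 − 4 = 27.
A7 applies: 27 − 3 = 24.
A8 does not apply.
Final offense level: 24.
Criminal history: 4 prior points → Category Low (4-6).
Level 24 falls in the 22-24 band.
Grid: Level 22-24 × Category Low = 960-1110 days.

960-1110 days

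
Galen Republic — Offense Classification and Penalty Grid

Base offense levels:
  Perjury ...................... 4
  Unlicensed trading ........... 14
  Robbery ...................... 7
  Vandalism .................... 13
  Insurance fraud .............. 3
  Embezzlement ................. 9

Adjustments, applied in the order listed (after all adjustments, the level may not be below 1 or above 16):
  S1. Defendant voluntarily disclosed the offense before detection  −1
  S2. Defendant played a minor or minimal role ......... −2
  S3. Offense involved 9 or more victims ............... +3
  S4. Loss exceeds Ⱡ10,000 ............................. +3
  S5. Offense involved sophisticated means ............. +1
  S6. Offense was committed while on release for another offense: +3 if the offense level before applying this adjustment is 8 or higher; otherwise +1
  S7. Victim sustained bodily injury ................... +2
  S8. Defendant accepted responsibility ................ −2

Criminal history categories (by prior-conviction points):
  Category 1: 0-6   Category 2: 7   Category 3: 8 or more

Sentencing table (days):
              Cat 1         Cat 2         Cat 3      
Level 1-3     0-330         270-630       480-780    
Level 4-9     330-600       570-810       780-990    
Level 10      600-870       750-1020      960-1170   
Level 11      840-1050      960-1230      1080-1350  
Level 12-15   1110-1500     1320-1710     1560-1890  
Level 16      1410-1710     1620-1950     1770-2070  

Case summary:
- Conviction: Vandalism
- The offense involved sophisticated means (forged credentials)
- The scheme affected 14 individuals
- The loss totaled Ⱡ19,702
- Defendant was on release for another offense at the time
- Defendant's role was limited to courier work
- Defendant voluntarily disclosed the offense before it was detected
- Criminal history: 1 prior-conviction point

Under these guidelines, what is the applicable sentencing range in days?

Base offense level for vandalism: 13.
S1 applies: 13 − 1 = 12.
S2 applies: 12 − 2 = 10.
S3 applies: 10 + 3 = 13.
S4 applies: 13 + 3 = 16.
S5 applies: 16 + 1 = 17.
S6 applies (level before this adjustment is 17 ≥ 8, so +3): 17 + 3 = 20.
S7 does not apply.
Level 20 exceeds the maximum of 16; capped at 16.
Final offense level: 16.
Criminal history: 1 prior point → Category 1 (0-6).
Level 16 falls in the 16 band.
Grid: Level 16 × Category 1 = 1410-1710 days.

1410-1710 days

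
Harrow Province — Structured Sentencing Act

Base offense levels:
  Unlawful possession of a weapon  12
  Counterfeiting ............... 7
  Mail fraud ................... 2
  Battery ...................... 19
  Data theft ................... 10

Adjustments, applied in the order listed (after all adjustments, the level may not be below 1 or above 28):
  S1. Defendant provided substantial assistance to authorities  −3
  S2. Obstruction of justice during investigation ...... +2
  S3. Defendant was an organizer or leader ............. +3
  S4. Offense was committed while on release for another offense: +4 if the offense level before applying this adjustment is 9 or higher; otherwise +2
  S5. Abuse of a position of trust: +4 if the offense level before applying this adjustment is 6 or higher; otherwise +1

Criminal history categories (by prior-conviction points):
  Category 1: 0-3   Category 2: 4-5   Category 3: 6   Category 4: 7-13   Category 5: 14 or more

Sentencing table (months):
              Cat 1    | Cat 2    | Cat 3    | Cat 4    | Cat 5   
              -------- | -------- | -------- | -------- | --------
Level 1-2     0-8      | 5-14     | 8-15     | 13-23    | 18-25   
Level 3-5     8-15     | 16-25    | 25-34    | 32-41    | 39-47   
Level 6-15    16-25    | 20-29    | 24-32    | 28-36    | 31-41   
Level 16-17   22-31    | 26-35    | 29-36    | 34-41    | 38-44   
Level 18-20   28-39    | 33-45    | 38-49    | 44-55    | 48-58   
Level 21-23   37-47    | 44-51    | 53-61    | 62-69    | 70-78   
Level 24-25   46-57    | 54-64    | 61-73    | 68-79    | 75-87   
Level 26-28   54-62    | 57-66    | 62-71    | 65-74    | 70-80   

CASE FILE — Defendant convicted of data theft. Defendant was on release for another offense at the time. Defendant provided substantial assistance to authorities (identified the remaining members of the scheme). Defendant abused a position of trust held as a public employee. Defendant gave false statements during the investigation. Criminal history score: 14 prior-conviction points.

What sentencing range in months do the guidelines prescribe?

Base offense level for data theft: 10.
S1 applies: 10 − 3 = 7.
S2 applies: 7 + 2 = 9.
S4 applies (level before this adjustment is 9 ≥ 9, so +4): 9 + 4 = 13.
S5 applies (level before this adjustment is 13 ≥ 6, so +4): 13 + 4 = 17.
Final offense level: 17.
Criminal history: 14 prior points → Category 5 (14+).
Level 17 falls in the 16-17 band.
Grid: Level 16-17 × Category 5 = 38-44 months.

38-44 months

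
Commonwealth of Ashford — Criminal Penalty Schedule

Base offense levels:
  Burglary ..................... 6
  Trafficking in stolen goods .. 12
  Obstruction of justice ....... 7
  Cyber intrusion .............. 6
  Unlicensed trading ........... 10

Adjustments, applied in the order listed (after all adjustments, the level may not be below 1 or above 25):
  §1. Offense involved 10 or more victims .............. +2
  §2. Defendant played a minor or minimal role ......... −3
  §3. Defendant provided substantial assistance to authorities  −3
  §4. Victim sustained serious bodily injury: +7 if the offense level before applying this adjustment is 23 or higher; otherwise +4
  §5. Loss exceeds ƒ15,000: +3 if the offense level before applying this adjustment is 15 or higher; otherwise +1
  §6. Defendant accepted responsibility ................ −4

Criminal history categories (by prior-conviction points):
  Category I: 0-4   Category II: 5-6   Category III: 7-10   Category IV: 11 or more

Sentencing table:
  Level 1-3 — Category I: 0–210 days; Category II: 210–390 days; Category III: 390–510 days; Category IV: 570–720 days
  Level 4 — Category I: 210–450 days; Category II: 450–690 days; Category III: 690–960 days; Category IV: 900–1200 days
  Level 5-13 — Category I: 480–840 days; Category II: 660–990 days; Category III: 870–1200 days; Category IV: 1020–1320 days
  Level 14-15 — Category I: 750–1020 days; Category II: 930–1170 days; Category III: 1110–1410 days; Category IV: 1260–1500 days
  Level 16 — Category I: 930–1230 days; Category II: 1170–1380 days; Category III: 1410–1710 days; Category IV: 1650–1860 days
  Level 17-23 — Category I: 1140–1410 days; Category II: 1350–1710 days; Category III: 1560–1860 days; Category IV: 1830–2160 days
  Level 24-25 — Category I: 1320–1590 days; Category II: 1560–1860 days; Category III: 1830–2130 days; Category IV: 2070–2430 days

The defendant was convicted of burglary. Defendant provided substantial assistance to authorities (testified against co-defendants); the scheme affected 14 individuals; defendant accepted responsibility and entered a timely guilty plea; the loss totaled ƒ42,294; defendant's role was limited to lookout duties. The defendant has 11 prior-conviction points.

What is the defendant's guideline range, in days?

570-720 days

Base offense level for burglary: 6.
§1 applies: 6 + 2 = 8.
§2 applies: 8 − 3 = 5.
§3 applies: 5 − 3 = 2.
§5 applies (level before this adjustment is 2 < 15, so +1): 2 + 1 = 3.
§6 applies: 3 − 4 = -1.
Level -1 is below the minimum of 1; floored at 1.
Final offense level: 1.
Criminal history: 11 prior points → Category IV (11+).
Level 1 falls in the 1-3 band.
Grid: Level 1-3 × Category IV = 570-720 days.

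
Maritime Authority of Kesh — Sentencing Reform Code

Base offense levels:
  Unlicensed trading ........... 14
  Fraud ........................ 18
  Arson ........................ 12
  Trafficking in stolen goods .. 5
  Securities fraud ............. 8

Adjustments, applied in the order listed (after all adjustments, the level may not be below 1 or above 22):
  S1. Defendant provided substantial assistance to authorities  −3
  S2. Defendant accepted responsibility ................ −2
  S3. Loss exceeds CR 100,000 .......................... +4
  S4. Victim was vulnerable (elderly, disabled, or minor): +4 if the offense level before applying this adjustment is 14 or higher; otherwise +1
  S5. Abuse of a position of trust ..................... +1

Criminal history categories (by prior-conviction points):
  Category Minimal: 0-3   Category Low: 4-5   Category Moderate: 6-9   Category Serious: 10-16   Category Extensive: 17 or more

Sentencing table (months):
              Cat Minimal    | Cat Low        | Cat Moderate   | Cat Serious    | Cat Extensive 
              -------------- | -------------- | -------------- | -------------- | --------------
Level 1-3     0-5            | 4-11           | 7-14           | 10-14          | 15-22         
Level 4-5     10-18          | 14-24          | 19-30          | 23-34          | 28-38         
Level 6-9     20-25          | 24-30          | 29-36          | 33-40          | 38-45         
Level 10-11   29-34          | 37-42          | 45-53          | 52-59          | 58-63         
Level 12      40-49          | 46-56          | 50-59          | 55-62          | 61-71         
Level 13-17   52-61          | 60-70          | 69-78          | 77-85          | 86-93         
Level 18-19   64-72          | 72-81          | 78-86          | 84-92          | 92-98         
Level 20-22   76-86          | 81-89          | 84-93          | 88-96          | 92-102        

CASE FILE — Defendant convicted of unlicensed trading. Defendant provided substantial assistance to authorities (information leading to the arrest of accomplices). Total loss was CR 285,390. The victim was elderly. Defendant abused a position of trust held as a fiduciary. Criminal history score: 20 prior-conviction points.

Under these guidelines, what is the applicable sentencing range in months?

92-102 months

Base offense level for unlicensed trading: 14.
S1 applies: 14 − 3 = 11.
S3 applies: 11 + 4 = 15.
S4 applies (level before this adjustment is 15 ≥ 14, so +4): 15 + 4 = 19.
S5 applies: 19 + 1 = 20.
Final offense level: 20.
Criminal history: 20 prior points → Category Extensive (17+).
Level 20 falls in the 20-22 band.
Grid: Level 20-22 × Category Extensive = 92-102 months.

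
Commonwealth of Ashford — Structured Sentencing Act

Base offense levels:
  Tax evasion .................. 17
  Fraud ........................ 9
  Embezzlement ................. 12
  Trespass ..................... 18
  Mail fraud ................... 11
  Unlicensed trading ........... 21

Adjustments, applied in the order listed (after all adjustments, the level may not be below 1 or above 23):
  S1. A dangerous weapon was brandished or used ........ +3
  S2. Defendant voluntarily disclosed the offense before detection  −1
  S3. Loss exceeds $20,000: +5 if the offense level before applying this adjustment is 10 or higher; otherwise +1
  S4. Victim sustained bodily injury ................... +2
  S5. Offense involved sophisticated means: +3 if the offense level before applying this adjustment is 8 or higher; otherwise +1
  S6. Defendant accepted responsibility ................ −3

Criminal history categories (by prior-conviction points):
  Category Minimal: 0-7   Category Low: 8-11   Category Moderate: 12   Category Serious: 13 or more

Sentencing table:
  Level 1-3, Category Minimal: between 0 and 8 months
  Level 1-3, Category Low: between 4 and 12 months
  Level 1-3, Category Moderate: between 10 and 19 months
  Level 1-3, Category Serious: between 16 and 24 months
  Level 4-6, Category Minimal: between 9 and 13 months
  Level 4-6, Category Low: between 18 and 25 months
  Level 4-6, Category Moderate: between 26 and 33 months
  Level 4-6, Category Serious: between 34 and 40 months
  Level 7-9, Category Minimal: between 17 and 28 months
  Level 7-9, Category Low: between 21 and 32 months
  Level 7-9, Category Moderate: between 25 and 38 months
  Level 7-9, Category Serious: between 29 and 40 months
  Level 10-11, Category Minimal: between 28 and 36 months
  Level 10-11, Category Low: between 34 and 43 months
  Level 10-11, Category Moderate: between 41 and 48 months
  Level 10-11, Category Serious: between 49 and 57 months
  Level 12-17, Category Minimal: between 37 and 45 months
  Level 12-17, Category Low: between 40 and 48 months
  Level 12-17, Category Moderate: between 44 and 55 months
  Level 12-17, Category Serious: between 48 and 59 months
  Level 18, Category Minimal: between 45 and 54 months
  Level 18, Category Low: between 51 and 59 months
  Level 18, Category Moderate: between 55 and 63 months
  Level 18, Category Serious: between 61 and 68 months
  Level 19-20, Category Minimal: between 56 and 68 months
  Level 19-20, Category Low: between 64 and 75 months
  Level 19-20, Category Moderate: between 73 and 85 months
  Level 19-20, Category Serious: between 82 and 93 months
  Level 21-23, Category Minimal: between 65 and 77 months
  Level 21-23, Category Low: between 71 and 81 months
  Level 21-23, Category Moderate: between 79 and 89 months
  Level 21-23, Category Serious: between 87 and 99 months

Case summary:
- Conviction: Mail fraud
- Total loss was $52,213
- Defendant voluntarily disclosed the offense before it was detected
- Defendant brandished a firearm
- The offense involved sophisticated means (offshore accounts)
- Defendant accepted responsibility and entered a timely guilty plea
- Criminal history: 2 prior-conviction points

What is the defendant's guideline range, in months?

45-54 months

Base offense level for mail fraud: 11.
S1 applies: 11 + 3 = 14.
S2 applies: 14 − 1 = 13.
S3 applies (level before this adjustment is 13 ≥ 10, so +5): 13 + 5 = 18.
S4 does not apply.
S5 applies (level before this adjustment is 18 ≥ 8, so +3): 18 + 3 = 21.
S6 applies: 21 − 3 = 18.
Final offense level: 18.
Criminal history: 2 prior points → Category Minimal (0-7).
Level 18 falls in the 18 band.
Grid: Level 18 × Category Minimal = 45-54 months.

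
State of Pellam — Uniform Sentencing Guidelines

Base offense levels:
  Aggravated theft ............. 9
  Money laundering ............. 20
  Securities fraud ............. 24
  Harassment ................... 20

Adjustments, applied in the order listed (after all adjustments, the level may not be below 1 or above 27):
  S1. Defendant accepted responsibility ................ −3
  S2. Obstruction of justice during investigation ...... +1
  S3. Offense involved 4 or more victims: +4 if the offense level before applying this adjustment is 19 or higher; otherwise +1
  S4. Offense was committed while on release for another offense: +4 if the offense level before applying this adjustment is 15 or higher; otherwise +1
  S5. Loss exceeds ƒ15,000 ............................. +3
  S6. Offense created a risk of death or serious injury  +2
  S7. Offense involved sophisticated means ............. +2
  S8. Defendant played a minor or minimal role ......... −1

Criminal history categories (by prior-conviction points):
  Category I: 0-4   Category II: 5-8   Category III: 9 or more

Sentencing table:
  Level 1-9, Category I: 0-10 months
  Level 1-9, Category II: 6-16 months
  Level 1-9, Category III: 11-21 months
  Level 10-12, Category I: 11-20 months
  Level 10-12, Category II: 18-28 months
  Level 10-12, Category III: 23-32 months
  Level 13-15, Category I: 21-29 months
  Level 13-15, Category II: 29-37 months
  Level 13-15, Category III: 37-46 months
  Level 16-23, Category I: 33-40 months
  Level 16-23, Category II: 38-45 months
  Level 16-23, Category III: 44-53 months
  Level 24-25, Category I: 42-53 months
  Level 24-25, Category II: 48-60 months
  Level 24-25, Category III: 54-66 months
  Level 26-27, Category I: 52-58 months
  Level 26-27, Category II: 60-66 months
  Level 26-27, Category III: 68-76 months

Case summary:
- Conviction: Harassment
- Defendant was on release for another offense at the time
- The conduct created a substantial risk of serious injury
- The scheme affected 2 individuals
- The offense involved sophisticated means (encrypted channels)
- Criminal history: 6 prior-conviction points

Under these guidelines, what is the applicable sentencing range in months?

Base offense level for harassment: 20.
S2 does not apply.
S3 does not apply.
S4 applies (level before this adjustment is 20 ≥ 15, so +4): 20 + 4 = 24.
S5 does not apply.
S6 applies: 24 + 2 = 26.
S7 applies: 26 + 2 = 28.
S8 does not apply.
Level 28 exceeds the maximum of 27; capped at 27.
Final offense level: 27.
Criminal history: 6 prior points → Category II (5-8).
Level 27 falls in the 26-27 band.
Grid: Level 26-27 × Category II = 60-66 months.

60-66 months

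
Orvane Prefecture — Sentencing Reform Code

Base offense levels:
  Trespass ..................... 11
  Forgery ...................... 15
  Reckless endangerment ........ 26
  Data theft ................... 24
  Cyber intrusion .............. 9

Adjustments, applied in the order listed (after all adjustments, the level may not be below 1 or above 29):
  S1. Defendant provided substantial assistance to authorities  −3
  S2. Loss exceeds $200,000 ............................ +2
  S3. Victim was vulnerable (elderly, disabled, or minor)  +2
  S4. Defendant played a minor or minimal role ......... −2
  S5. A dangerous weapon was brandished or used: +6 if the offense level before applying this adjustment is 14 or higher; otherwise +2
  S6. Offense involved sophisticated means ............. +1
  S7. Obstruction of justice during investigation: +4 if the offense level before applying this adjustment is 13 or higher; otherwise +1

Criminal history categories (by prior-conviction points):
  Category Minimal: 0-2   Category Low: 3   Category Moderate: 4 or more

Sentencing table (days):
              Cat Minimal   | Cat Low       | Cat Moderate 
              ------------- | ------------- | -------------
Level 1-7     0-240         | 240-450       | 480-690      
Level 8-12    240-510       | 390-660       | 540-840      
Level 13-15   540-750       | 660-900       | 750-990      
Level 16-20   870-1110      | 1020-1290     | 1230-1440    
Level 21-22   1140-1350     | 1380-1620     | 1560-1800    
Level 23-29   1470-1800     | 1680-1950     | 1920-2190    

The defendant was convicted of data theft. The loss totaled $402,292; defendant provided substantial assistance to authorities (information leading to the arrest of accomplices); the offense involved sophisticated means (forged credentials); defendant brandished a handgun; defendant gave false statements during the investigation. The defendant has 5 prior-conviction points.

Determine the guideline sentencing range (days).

Base offense level for data theft: 24.
S1 applies: 24 − 3 = 21.
S2 applies: 21 + 2 = 23.
S3 does not apply.
S5 applies (level before this adjustment is 23 ≥ 14, so +6): 23 + 6 = 29.
S6 applies: 29 + 1 = 30.
S7 applies (level before this adjustment is 30 ≥ 13, so +4): 30 + 4 = 34.
Level 34 exceeds the maximum of 29; capped at 29.
Final offense level: 29.
Criminal history: 5 prior points → Category Moderate (4+).
Level 29 falls in the 23-29 band.
Grid: Level 23-29 × Category Moderate = 1920-2190 days.

1920-2190 days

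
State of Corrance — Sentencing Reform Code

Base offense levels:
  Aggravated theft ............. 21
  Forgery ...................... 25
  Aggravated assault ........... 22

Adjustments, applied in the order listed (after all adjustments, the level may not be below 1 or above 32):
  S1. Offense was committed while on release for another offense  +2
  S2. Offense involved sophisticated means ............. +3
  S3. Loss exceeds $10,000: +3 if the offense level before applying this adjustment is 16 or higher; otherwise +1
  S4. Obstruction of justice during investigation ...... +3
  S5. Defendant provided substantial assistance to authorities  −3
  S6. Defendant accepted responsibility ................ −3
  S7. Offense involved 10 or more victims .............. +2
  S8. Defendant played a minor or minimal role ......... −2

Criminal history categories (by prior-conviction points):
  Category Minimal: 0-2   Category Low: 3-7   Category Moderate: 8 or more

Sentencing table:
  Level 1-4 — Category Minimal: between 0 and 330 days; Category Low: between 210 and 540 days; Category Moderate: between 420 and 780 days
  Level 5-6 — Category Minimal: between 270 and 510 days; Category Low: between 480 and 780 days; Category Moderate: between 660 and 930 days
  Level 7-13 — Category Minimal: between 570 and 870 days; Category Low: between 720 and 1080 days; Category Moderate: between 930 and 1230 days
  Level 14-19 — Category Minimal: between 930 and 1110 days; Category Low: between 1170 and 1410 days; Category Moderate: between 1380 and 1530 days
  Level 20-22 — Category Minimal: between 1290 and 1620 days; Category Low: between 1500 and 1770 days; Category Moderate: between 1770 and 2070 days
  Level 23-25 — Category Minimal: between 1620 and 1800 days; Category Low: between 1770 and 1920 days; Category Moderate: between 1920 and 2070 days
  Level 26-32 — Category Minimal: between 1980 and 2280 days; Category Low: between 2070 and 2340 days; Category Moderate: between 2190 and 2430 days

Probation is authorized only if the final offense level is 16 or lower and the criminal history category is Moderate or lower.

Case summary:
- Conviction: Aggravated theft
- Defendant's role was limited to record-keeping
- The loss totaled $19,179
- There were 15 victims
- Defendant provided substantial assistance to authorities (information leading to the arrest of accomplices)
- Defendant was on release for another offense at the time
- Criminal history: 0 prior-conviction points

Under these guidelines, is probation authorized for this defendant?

Base offense level for aggravated theft: 21.
S1 applies: 21 + 2 = 23.
S3 applies (level before this adjustment is 23 ≥ 16, so +3): 23 + 3 = 26.
S5 applies: 26 − 3 = 23.
S6 does not apply.
S7 applies: 23 + 2 = 25.
S8 applies: 25 − 2 = 23.
Final offense level: 23.
Criminal history: 0 prior points → Category Minimal (0-2).
Level 23 falls in the 23-25 band.
Grid: Level 23-25 × Category Minimal = 1620-1800 days.
Probation check: level 23 > 16 and category Minimal ≤ Moderate → not eligible.

No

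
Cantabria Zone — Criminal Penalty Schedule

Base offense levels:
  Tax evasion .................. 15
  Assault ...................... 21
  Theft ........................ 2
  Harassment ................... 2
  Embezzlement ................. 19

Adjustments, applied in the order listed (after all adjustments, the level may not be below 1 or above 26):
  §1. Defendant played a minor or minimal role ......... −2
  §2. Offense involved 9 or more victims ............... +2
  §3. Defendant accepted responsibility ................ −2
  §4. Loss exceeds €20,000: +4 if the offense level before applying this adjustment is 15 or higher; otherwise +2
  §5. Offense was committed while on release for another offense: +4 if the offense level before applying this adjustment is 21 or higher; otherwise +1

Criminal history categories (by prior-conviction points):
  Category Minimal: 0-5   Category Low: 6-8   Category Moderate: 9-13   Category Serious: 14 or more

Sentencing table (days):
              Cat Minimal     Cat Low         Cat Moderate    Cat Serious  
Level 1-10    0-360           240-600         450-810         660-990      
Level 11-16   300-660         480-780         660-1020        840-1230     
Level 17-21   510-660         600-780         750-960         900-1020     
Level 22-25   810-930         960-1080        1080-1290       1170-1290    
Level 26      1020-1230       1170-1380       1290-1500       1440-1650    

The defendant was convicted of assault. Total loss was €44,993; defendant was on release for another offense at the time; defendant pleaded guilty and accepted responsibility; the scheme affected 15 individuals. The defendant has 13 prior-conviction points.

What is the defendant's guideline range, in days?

Base offense level for assault: 21.
§1 does not apply.
§2 applies: 21 + 2 = 23.
§3 applies: 23 − 2 = 21.
§4 applies (level before this adjustment is 21 ≥ 15, so +4): 21 + 4 = 25.
§5 applies (level before this adjustment is 25 ≥ 21, so +4): 25 + 4 = 29.
Level 29 exceeds the maximum of 26; capped at 26.
Final offense level: 26.
Criminal history: 13 prior points → Category Moderate (9-13).
Level 26 falls in the 26 band.
Grid: Level 26 × Category Moderate = 1290-1500 days.

1290-1500 days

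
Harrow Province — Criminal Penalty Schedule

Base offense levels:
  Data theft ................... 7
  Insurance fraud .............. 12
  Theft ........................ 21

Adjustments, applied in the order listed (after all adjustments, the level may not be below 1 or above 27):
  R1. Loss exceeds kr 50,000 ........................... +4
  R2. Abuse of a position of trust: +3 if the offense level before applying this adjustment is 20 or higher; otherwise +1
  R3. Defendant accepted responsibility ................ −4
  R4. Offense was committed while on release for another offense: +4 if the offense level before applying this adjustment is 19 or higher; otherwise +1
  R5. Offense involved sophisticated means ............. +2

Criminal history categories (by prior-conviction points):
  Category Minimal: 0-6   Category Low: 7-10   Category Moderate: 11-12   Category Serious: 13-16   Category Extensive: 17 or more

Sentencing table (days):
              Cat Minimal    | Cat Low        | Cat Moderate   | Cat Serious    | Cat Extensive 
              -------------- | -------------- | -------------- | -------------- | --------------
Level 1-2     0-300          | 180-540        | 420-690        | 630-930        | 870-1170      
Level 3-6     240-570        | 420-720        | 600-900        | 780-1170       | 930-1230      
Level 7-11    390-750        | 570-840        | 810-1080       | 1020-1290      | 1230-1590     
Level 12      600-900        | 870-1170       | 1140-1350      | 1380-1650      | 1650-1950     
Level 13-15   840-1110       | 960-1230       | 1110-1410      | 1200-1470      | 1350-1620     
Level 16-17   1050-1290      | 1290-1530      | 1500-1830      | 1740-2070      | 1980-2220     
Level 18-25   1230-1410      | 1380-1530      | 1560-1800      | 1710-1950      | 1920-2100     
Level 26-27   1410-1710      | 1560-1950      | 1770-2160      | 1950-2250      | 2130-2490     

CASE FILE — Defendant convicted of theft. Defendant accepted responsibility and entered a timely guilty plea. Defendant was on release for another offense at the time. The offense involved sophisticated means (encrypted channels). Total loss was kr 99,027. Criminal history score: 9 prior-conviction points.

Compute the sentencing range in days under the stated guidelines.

1560-1950 days

Base offense level for theft: 21.
R1 applies: 21 + 4 = 25.
R3 applies: 25 − 4 = 21.
R4 applies (level before this adjustment is 21 ≥ 19, so +4): 21 + 4 = 25.
R5 applies: 25 + 2 = 27.
Final offense level: 27.
Criminal history: 9 prior points → Category Low (7-10).
Level 27 falls in the 26-27 band.
Grid: Level 26-27 × Category Low = 1560-1950 days.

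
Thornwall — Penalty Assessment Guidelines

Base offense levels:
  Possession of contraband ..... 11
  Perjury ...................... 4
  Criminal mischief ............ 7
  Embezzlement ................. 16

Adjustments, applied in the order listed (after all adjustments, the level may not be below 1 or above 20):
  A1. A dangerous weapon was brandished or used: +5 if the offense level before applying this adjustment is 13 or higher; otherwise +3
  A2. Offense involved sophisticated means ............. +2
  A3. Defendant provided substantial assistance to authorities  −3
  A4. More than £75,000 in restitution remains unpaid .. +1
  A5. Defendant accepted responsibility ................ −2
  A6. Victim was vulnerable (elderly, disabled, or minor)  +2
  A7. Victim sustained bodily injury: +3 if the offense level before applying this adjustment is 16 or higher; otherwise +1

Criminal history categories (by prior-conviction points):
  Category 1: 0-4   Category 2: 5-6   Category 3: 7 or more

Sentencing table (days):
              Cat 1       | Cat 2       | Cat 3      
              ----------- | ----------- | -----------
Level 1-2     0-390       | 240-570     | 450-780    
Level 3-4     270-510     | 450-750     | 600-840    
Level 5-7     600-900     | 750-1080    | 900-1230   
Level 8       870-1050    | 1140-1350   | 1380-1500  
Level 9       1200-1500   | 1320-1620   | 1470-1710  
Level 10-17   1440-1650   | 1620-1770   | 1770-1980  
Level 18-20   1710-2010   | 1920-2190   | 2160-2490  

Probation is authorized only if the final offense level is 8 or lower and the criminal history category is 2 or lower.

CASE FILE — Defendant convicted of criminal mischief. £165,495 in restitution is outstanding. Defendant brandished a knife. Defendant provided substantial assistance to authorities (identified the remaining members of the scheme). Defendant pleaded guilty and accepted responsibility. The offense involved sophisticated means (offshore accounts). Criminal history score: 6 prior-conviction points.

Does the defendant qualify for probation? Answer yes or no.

Base offense level for criminal mischief: 7.
A1 applies (level before this adjustment is 7 < 13, so +3): 7 + 3 = 10.
A2 applies: 10 + 2 = 12.
A3 applies: 12 − 3 = 9.
A4 applies: 9 + 1 = 10.
A5 applies: 10 − 2 = 8.
A6 does not apply.
Final offense level: 8.
Criminal history: 6 prior points → Category 2 (5-6).
Level 8 falls in the 8 band.
Grid: Level 8 × Category 2 = 1140-1350 days.
Probation check: level 8 ≤ 8 and category 2 ≤ 2 → eligible.

Yes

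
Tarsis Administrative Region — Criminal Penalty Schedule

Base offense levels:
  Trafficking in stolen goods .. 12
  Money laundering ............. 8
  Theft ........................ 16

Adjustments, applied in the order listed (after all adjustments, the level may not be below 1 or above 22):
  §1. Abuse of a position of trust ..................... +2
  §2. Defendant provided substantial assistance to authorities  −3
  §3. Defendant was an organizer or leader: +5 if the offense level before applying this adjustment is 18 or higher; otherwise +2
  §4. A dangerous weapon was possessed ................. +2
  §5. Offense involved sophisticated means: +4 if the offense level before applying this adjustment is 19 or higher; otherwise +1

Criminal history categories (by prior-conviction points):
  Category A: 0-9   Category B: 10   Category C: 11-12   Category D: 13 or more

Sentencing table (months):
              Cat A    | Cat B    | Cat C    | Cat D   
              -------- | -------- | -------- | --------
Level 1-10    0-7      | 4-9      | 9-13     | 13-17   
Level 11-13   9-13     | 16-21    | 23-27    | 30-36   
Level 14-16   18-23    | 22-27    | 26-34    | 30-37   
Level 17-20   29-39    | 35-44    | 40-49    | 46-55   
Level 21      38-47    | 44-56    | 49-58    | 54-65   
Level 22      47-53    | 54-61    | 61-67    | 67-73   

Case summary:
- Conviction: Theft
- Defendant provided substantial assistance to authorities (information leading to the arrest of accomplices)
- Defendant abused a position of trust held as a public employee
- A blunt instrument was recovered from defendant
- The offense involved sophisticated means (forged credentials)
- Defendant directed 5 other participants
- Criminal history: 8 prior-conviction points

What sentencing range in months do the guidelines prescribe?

Base offense level for theft: 16.
§1 applies: 16 + 2 = 18.
§2 applies: 18 − 3 = 15.
§3 applies (level before this adjustment is 15 < 18, so +2): 15 + 2 = 17.
§4 applies: 17 + 2 = 19.
§5 applies (level before this adjustment is 19 ≥ 19, so +4): 19 + 4 = 23.
Level 23 exceeds the maximum of 22; capped at 22.
Final offense level: 22.
Criminal history: 8 prior points → Category A (0-9).
Level 22 falls in the 22 band.
Grid: Level 22 × Category A = 47-53 months.

47-53 months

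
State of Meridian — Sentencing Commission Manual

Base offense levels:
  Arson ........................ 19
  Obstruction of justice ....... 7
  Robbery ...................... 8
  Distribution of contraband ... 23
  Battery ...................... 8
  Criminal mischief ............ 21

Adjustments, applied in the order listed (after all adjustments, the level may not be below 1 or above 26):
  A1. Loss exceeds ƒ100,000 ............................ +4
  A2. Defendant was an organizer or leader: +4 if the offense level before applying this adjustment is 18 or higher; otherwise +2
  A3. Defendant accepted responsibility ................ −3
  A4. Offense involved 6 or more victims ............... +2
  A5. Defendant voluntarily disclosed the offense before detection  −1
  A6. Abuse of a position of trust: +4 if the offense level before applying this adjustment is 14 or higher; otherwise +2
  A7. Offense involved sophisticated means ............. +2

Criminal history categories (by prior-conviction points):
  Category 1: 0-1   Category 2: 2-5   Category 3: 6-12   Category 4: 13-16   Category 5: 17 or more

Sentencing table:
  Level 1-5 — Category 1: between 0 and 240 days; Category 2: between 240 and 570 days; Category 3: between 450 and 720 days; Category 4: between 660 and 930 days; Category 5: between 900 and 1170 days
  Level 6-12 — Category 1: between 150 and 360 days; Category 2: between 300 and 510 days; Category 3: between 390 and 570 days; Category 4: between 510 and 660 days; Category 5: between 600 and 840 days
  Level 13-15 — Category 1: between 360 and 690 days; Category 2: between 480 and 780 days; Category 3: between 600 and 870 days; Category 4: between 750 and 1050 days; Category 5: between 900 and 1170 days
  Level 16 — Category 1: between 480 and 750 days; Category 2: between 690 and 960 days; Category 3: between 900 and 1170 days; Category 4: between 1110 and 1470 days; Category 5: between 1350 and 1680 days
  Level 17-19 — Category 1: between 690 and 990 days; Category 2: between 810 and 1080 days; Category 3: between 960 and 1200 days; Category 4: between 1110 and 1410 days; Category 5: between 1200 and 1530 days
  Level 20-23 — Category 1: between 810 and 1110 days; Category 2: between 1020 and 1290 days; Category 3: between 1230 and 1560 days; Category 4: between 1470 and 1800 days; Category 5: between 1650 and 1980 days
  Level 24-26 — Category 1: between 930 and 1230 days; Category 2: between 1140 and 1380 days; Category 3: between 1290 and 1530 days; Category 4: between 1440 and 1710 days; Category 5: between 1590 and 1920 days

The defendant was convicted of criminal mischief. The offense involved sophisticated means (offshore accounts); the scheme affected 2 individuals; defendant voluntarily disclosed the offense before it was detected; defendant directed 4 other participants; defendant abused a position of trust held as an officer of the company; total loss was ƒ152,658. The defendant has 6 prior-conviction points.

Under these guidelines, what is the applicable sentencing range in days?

1290-1530 days

Base offense level for criminal mischief: 21.
A1 applies: 21 + 4 = 25.
A2 applies (level before this adjustment is 25 ≥ 18, so +4): 25 + 4 = 29.
A3 does not apply.
A5 applies: 29 − 1 = 28.
A6 applies (level before this adjustment is 28 ≥ 14, so +4): 28 + 4 = 32.
A7 applies: 32 + 2 = 34.
Level 34 exceeds the maximum of 26; capped at 26.
Final offense level: 26.
Criminal history: 6 prior points → Category 3 (6-12).
Level 26 falls in the 24-26 band.
Grid: Level 24-26 × Category 3 = 1290-1530 days.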